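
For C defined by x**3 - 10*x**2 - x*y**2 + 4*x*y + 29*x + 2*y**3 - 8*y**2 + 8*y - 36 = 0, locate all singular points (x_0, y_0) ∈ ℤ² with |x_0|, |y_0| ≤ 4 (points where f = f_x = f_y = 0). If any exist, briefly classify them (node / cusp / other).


Singular points: {(3, 2)}; classification: node.

Compute partial derivatives:
  f_x = 3*x**2 - 20*x - y**2 + 4*y + 29.
  f_y = -2*x*y + 4*x + 6*y**2 - 16*y + 8.
Scan x_0 ∈ {−4, ..., 4}. For each x_0, f_y(x_0, y) is a polynomial in y; find its integer roots y ∈ {−4, ..., 4}, then test f_x and f at those candidates.
  x = -4: f_y(-4, y) = 6*y**2 - 8*y - 8; vanishes at y ∈ {2}. (-4, 2): f_x = 161 ≠ 0.
  x = -3: f_y(-3, y) = 6*y**2 - 10*y - 4; vanishes at y ∈ {2}. (-3, 2): f_x = 120 ≠ 0.
  x = -2: f_y(-2, y) = 6*y**2 - 12*y; vanishes at y ∈ {0, 2}. (-2, 0): f_x = 81 ≠ 0; (-2, 2): f_x = 85 ≠ 0.
  x = -1: f_y(-1, y) = 6*y**2 - 14*y + 4; vanishes at y ∈ {2}. (-1, 2): f_x = 56 ≠ 0.
  x = 0: f_y(0, y) = 6*y**2 - 16*y + 8; vanishes at y ∈ {2}. (0, 2): f_x = 33 ≠ 0.
  x = 1: f_y(1, y) = 6*y**2 - 18*y + 12; vanishes at y ∈ {1, 2}. (1, 1): f_x = 15 ≠ 0; (1, 2): f_x = 16 ≠ 0.
  x = 2: f_y(2, y) = 6*y**2 - 20*y + 16; vanishes at y ∈ {2}. (2, 2): f_x = 5 ≠ 0.
  x = 3: f_y(3, y) = 6*y**2 - 22*y + 20; vanishes at y ∈ {2}. (3, 2): f_x = 0, f = 0 — SINGULAR.
  x = 4: f_y(4, y) = 6*y**2 - 24*y + 24; vanishes at y ∈ {2}. (4, 2): f_x = 1 ≠ 0.
Only singular point on the grid: (3, 2).
Classify: substitute x = 3 + u, y = 2 + v and expand: f = u**3 - u**2 - u*v**2 + 2*v**3 + v**2.
No constant or linear terms (consistent with a singular point). Quadratic part: -u**2 + v**2. Cubic part: u**3 - u*v**2 + 2*v**3.
The quadratic part v**2 - u**2 = (v − u)(v + u) splits into two distinct linear factors, so there are two distinct tangent lines y − 2 = ±(x − 3) — this is a node (ordinary double point).
Classification: node.


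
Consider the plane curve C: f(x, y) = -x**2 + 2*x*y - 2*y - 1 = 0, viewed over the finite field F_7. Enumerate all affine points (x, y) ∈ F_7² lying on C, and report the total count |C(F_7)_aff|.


Affine F_7-points: {(0, 3), (2, 6), (3, 6), (4, 4), (5, 5), (6, 3)}; count = 6.

For each of the 49 pairs (x, y) ∈ F_7², evaluate f(x, y) mod 7. Record the zeros.
  x = 0: [0↦6, 1↦4, 2↦2, 3↦0, 4↦5, 5↦3, 6↦1]  zeros at y ∈ {3}
  x = 1: [0↦5, 1↦5, 2↦5, 3↦5, 4↦5, 5↦5, 6↦5]  zeros at y ∈ ∅
  x = 2: [0↦2, 1↦4, 2↦6, 3↦1, 4↦3, 5↦5, 6↦0]  zeros at y ∈ {6}
  x = 3: [0↦4, 1↦1, 2↦5, 3↦2, 4↦6, 5↦3, 6↦0]  zeros at y ∈ {6}
  x = 4: [0↦4, 1↦3, 2↦2, 3↦1, 4↦0, 5↦6, 6↦5]  zeros at y ∈ {4}
  x = 5: [0↦2, 1↦3, 2↦4, 3↦5, 4↦6, 5↦0, 6↦1]  zeros at y ∈ {5}
  x = 6: [0↦5, 1↦1, 2↦4, 3↦0, 4↦3, 5↦6, 6↦2]  zeros at y ∈ {3}
Collecting zeros: affine points = {(0, 3), (2, 6), (3, 6), (4, 4), (5, 5), (6, 3)}.
Total count |C(F_7)_aff| = 6.


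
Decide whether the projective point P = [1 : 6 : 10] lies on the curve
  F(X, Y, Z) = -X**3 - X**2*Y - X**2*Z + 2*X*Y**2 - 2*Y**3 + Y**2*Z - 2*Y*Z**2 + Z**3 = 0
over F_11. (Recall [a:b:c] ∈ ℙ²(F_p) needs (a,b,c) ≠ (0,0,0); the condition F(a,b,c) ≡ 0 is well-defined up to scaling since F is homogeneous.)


F(1,6,10) ≡ 3 (mod 11); P is NOT on the curve.

Evaluate F(1, 6, 10) term-by-term (mod 11).
  -X**3 ↦ -1·1·1·1 = -1
  -X**2*Y ↦ -1·1·6·1 = -6
  -X**2*Z ↦ -1·1·1·10 = -10
  2*X*Y**2 ↦ 2·1·36·1 = 72
  -2*Y**3 ↦ -2·1·216·1 = -432
  Y**2*Z ↦ 1·1·36·10 = 360
  -2*Y*Z**2 ↦ -2·1·6·100 = -1200
  Z**3 ↦ 1·1·1·1000 = 1000
Sum: F(1, 6, 10) = (-1) + (-6) + (-10) + (72) + (-432) + (360) + (-1200) + (1000) = -217.
Reducing mod 11: -217 ≡ 3 (mod 11).
Since F(a, b, c) ≡ 3 ≠ 0 (mod 11), P does NOT lie on the curve.


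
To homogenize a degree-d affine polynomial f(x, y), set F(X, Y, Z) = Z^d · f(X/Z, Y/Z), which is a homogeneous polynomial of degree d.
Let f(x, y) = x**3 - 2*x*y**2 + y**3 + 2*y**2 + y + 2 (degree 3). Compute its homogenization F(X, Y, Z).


F(X, Y, Z) = X**3 - 2*X*Y**2 + Y**3 + 2*Y**2*Z + Y*Z**2 + 2*Z**3

deg(f) = 3.
Substitute x = X/Z, y = Y/Z into f, then multiply by Z^3.
  monomial 1·x^3·y^0 ↦ 1·X^3·Y^0·Z^0.
  monomial -2·x^1·y^2 ↦ -2·X^1·Y^2·Z^0.
  monomial 1·x^0·y^3 ↦ 1·X^0·Y^3·Z^0.
  monomial 2·x^0·y^2 ↦ 2·X^0·Y^2·Z^1.
  monomial 1·x^0·y^1 ↦ 1·X^0·Y^1·Z^2.
  monomial 2·x^0·y^0 ↦ 2·X^0·Y^0·Z^3.
Collecting: F(X, Y, Z) = X**3 - 2*X*Y**2 + Y**3 + 2*Y**2*Z + Y*Z**2 + 2*Z**3.


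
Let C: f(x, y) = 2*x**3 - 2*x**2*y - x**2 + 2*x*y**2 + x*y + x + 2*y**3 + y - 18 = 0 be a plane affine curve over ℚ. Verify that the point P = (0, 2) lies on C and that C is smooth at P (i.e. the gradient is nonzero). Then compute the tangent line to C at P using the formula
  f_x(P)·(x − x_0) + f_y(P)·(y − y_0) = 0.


Tangent line at P: 11*x + 25*y - 50 = 0.

Step 1: f(0, 2) = 0, so P lies on C.
Step 2: partial derivatives
  f_x(x, y) = 6*x**2 - 4*x*y - 2*x + 2*y**2 + y + 1, f_y(x, y) = -2*x**2 + 4*x*y + x + 6*y**2 + 1.
  f_x(P) = 11, f_y(P) = 25 (gradient nonzero, so P is smooth).
Step 3: tangent line at P: 11·(x − 0) + 25·(y − 2) = 0.
Expanding: 11*x + 25*y - 50 = 0.


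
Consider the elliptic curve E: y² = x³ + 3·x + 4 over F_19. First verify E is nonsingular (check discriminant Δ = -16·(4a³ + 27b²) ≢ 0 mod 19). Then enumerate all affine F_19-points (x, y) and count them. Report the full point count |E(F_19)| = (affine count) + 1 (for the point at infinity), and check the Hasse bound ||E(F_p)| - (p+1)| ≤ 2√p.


Affine points = {(0, 2), (0, 17), (4, 2), (4, 17), (5, 7), (5, 12), (7, 8), (7, 11), (9, 0), (11, 0), (12, 1), (12, 18), (13, 6), (13, 13), (14, 4), (14, 15), (15, 2), (15, 17), (16, 5), (16, 14), (17, 3), (17, 16), (18, 0)}; affine count = 23; |E(F_19)| = 24.

Discriminant check: Δ ∝ 4a³ + 27b² = 4·3³ + 27·4² = 4·27 + 27·16 ≡ 8 (mod 19). Nonzero ⇒ E is nonsingular.
For each x ∈ F_19, compute rhs = x³ + 3·x + 4 mod 19, then count y ∈ F_19 with y² ≡ rhs.
  x = 0: rhs = 4, matching y values: 2, 17 (2 points).
  x = 1: rhs = 8, matching y values: none (0 points).
  x = 2: rhs = 18, matching y values: none (0 points).
  x = 3: rhs = 2, matching y values: none (0 points).
  x = 4: rhs = 4, matching y values: 2, 17 (2 points).
  x = 5: rhs = 11, matching y values: 7, 12 (2 points).
  x = 6: rhs = 10, matching y values: none (0 points).
  x = 7: rhs = 7, matching y values: 8, 11 (2 points).
  x = 8: rhs = 8, matching y values: none (0 points).
  x = 9: rhs = 0, matching y values: 0 (1 points).
  x = 10: rhs = 8, matching y values: none (0 points).
  x = 11: rhs = 0, matching y values: 0 (1 points).
  x = 12: rhs = 1, matching y values: 1, 18 (2 points).
  x = 13: rhs = 17, matching y values: 6, 13 (2 points).
  x = 14: rhs = 16, matching y values: 4, 15 (2 points).
  x = 15: rhs = 4, matching y values: 2, 17 (2 points).
  x = 16: rhs = 6, matching y values: 5, 14 (2 points).
  x = 17: rhs = 9, matching y values: 3, 16 (2 points).
  x = 18: rhs = 0, matching y values: 0 (1 points).
Total affine count: 23.
Full point count |E(F_19)| = 23 + 1 = 24.
Hasse bound: |24 − (19+1)| = |4| = 4 ≤ 2√19 ≈ 8.7178 ✓.


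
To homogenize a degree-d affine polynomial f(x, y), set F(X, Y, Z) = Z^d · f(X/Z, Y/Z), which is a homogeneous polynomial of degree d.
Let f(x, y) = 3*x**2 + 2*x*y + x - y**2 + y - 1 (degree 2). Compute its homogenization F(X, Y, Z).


F(X, Y, Z) = 3*X**2 + 2*X*Y + X*Z - Y**2 + Y*Z - Z**2

deg(f) = 2.
Substitute x = X/Z, y = Y/Z into f, then multiply by Z^2.
  monomial 3·x^2·y^0 ↦ 3·X^2·Y^0·Z^0.
  monomial 2·x^1·y^1 ↦ 2·X^1·Y^1·Z^0.
  monomial 1·x^1·y^0 ↦ 1·X^1·Y^0·Z^1.
  monomial -1·x^0·y^2 ↦ -1·X^0·Y^2·Z^0.
  monomial 1·x^0·y^1 ↦ 1·X^0·Y^1·Z^1.
  monomial -1·x^0·y^0 ↦ -1·X^0·Y^0·Z^2.
Collecting: F(X, Y, Z) = 3*X**2 + 2*X*Y + X*Z - Y**2 + Y*Z - Z**2.


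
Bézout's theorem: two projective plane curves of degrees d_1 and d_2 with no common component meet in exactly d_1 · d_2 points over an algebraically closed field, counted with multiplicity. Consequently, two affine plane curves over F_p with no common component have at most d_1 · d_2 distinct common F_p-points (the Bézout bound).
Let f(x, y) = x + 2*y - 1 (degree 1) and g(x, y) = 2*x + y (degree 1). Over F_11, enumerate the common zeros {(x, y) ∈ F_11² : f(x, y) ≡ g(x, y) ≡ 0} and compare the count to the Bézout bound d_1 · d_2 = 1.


Common zeros: {(7, 8)}; count = 1; Bézout bound = 1.

deg(f) = 1, deg(g) = 1, so Bézout bound = 1.
Scan x ∈ F_11. For each x, list the y ∈ F_11 with f(x, y) ≡ 0 and those with g(x, y) ≡ 0 (mod 11); the common zeros in that column are the intersection.
  x = 0: f ≡ 0 at y ∈ {6}; g ≡ 0 at y ∈ {0}; common: ∅.
  x = 1: f ≡ 0 at y ∈ {0}; g ≡ 0 at y ∈ {9}; common: ∅.
  x = 2: f ≡ 0 at y ∈ {5}; g ≡ 0 at y ∈ {7}; common: ∅.
  x = 3: f ≡ 0 at y ∈ {10}; g ≡ 0 at y ∈ {5}; common: ∅.
  x = 4: f ≡ 0 at y ∈ {4}; g ≡ 0 at y ∈ {3}; common: ∅.
  x = 5: f ≡ 0 at y ∈ {9}; g ≡ 0 at y ∈ {1}; common: ∅.
  x = 6: f ≡ 0 at y ∈ {3}; g ≡ 0 at y ∈ {10}; common: ∅.
  x = 7: f ≡ 0 at y ∈ {8}; g ≡ 0 at y ∈ {8}; common: {8}.
  x = 8: f ≡ 0 at y ∈ {2}; g ≡ 0 at y ∈ {6}; common: ∅.
  x = 9: f ≡ 0 at y ∈ {7}; g ≡ 0 at y ∈ {4}; common: ∅.
  x = 10: f ≡ 0 at y ∈ {1}; g ≡ 0 at y ∈ {2}; common: ∅.
Collecting: common zeros = {(7, 8)}, so the count is 1.
Comparison with the Bézout bound: 1 ≤ 1 = deg(f)·deg(g), as expected for curves with no common component (the bound is attained).


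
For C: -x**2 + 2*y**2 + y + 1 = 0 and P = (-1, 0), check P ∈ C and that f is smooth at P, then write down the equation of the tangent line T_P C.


Tangent line at P: 2*x + y + 2 = 0.

Step 1: f(-1, 0) = 0, so P lies on C.
Step 2: partial derivatives
  f_x(x, y) = -2*x, f_y(x, y) = 4*y + 1.
  f_x(P) = 2, f_y(P) = 1 (gradient nonzero, so P is smooth).
Step 3: tangent line at P: 2·(x − -1) + 1·(y − 0) = 0.
Expanding: 2*x + y + 2 = 0.


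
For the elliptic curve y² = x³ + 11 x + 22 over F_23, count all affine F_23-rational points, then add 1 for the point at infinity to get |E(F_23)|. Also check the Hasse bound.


Affine points = {(2, 11), (2, 12), (3, 6), (3, 17), (5, 8), (5, 15), (8, 1), (8, 22), (11, 5), (11, 18), (13, 4), (13, 19), (16, 4), (16, 19), (17, 4), (17, 19), (18, 7), (18, 16), (19, 11), (19, 12), (20, 10), (20, 13)}; affine count = 22; |E(F_23)| = 23.

Discriminant check: Δ ∝ 4a³ + 27b² = 4·11³ + 27·22² = 4·1331 + 27·484 ≡ 15 (mod 23). Nonzero ⇒ E is nonsingular.
For each x ∈ F_23, compute rhs = x³ + 11·x + 22 mod 23, then count y ∈ F_23 with y² ≡ rhs.
  x = 0: rhs = 22, matching y values: none (0 points).
  x = 1: rhs = 11, matching y values: none (0 points).
  x = 2: rhs = 6, matching y values: 11, 12 (2 points).
  x = 3: rhs = 13, matching y values: 6, 17 (2 points).
  x = 4: rhs = 15, matching y values: none (0 points).
  x = 5: rhs = 18, matching y values: 8, 15 (2 points).
  x = 6: rhs = 5, matching y values: none (0 points).
  x = 7: rhs = 5, matching y values: none (0 points).
  x = 8: rhs = 1, matching y values: 1, 22 (2 points).
  x = 9: rhs = 22, matching y values: none (0 points).
  x = 10: rhs = 5, matching y values: none (0 points).
  x = 11: rhs = 2, matching y values: 5, 18 (2 points).
  x = 12: rhs = 19, matching y values: none (0 points).
  x = 13: rhs = 16, matching y values: 4, 19 (2 points).
  x = 14: rhs = 22, matching y values: none (0 points).
  x = 15: rhs = 20, matching y values: none (0 points).
  x = 16: rhs = 16, matching y values: 4, 19 (2 points).
  x = 17: rhs = 16, matching y values: 4, 19 (2 points).
  x = 18: rhs = 3, matching y values: 7, 16 (2 points).
  x = 19: rhs = 6, matching y values: 11, 12 (2 points).
  x = 20: rhs = 8, matching y values: 10, 13 (2 points).
  x = 21: rhs = 15, matching y values: none (0 points).
  x = 22: rhs = 10, matching y values: none (0 points).
Total affine count: 22.
Full point count |E(F_23)| = 22 + 1 = 23.
Hasse bound: |23 − (23+1)| = |-1| = 1 ≤ 2√23 ≈ 9.5917 ✓.


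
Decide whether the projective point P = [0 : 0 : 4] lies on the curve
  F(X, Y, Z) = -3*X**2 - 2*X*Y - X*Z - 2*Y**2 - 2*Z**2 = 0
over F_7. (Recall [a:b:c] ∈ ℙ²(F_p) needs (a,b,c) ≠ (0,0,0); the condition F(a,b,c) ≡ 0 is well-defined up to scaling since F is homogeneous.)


F(0,0,4) ≡ 3 (mod 7); P is NOT on the curve.

Evaluate F(0, 0, 4) term-by-term (mod 7).
  -3*X**2 ↦ -3·0·1·1 = 0
  -2*X*Y ↦ -2·0·0·1 = 0
  -X*Z ↦ -1·0·1·4 = 0
  -2*Y**2 ↦ -2·1·0·1 = 0
  -2*Z**2 ↦ -2·1·1·16 = -32
Sum: F(0, 0, 4) = (0) + (0) + (0) + (0) + (-32) = -32.
Reducing mod 7: -32 ≡ 3 (mod 7).
Since F(a, b, c) ≡ 3 ≠ 0 (mod 7), P does NOT lie on the curve.


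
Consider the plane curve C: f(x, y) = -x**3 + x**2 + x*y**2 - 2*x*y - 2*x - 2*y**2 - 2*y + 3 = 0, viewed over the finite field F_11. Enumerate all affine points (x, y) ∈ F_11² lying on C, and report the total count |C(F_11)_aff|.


Affine F_11-points: {(1, 2), (1, 5), (2, 1), (3, 2), (3, 6), (5, 7), (5, 8), (7, 3), (7, 9), (8, 1), (8, 2), (9, 3)}; count = 12.

For each of the 121 pairs (x, y) ∈ F_11², evaluate f(x, y) mod 11. Record the zeros.
  x = 0: [0↦3, 1↦10, 2↦2, 3↦1, 4↦7, 5↦9, 6↦7, 7↦1, 8↦2, 9↦10, 10↦3]  zeros at y ∈ ∅
  x = 1: [0↦1, 1↦7, 2↦0, 3↦2, 4↦2, 5↦0, 6↦7, 7↦1, 8↦4, 9↦5, 10↦4]  zeros at y ∈ {2, 5}
  x = 2: [0↦6, 1↦0, 2↦5, 3↦10, 4↦4, 5↦9, 6↦3, 7↦8, 8↦2, 9↦7, 10↦1]  zeros at y ∈ {1}
  x = 3: [0↦1, 1↦5, 2↦0, 3↦8, 4↦7, 5↦8, 6↦0, 7↦5, 8↦1, 9↦10, 10↦10]  zeros at y ∈ {2, 6}
  x = 4: [0↦2, 1↦5, 2↦1, 3↦1, 4↦5, 5↦2, 6↦3, 7↦8, 8↦6, 9↦8, 10↦3]  zeros at y ∈ ∅
  x = 5: [0↦3, 1↦5, 2↦2, 3↦5, 4↦3, 5↦7, 6↦6, 7↦0, 8↦0, 9↦6, 10↦7]  zeros at y ∈ {7, 8}
  x = 6: [0↦9, 1↦10, 2↦8, 3↦3, 4↦6, 5↦6, 6↦3, 7↦8, 8↦10, 9↦9, 10↦5]  zeros at y ∈ ∅
  x = 7: [0↦3, 1↦3, 2↦2, 3↦0, 4↦8, 5↦4, 6↦10, 7↦4, 8↦8, 9↦0, 10↦2]  zeros at y ∈ {3, 9}
  x = 8: [0↦1, 1↦0, 2↦0, 3↦1, 4↦3, 5↦6, 6↦10, 7↦4, 8↦10, 9↦6, 10↦3]  zeros at y ∈ {1, 2}
  x = 9: [0↦8, 1↦6, 2↦7, 3↦0, 4↦7, 5↦6, 6↦8, 7↦2, 8↦10, 9↦10, 10↦2]  zeros at y ∈ {3}
  x = 10: [0↦7, 1↦4, 2↦6, 3↦2, 4↦3, 5↦9, 6↦9, 7↦3, 8↦2, 9↦6, 10↦4]  zeros at y ∈ ∅
Collecting zeros: affine points = {(1, 2), (1, 5), (2, 1), (3, 2), (3, 6), (5, 7), (5, 8), (7, 3), (7, 9), (8, 1), (8, 2), (9, 3)}.
Total count |C(F_11)_aff| = 12.


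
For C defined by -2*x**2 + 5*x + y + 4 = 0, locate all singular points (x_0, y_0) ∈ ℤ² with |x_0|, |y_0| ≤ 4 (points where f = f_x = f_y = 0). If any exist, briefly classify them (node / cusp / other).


No singular points in the scanned grid; C is smooth there.

Compute partial derivatives:
  f_x = 5 - 4*x.
  f_y = 1.
f_y = 1 is a nonzero constant, so f_y never vanishes: no point (x, y) can satisfy f = f_x = f_y = 0. In particular no (x, y) ∈ {−4, ..., 4}² is singular; the curve is smooth.


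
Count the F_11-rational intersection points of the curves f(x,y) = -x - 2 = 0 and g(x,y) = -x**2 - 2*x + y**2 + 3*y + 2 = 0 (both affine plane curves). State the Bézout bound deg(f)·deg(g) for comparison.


Common zeros: {(9, 9), (9, 10)}; count = 2; Bézout bound = 2.

deg(f) = 1, deg(g) = 2, so Bézout bound = 2.
Scan x ∈ F_11. For each x, list the y ∈ F_11 with f(x, y) ≡ 0 and those with g(x, y) ≡ 0 (mod 11); the common zeros in that column are the intersection.
  x = 0: f ≡ 0 at y ∈ ∅; g ≡ 0 at y ∈ {9, 10}; common: ∅.
  x = 1: f ≡ 0 at y ∈ ∅; g ≡ 0 at y ∈ ∅; common: ∅.
  x = 2: f ≡ 0 at y ∈ ∅; g ≡ 0 at y ∈ {4}; common: ∅.
  x = 3: f ≡ 0 at y ∈ ∅; g ≡ 0 at y ∈ ∅; common: ∅.
  x = 4: f ≡ 0 at y ∈ ∅; g ≡ 0 at y ∈ {0, 8}; common: ∅.
  x = 5: f ≡ 0 at y ∈ ∅; g ≡ 0 at y ∈ {0, 8}; common: ∅.
  x = 6: f ≡ 0 at y ∈ ∅; g ≡ 0 at y ∈ ∅; common: ∅.
  x = 7: f ≡ 0 at y ∈ ∅; g ≡ 0 at y ∈ {4}; common: ∅.
  x = 8: f ≡ 0 at y ∈ ∅; g ≡ 0 at y ∈ ∅; common: ∅.
  x = 9: f ≡ 0 at y ∈ {0, 1, 2, 3, 4, 5, 6, 7, 8, 9, 10}; g ≡ 0 at y ∈ {9, 10}; common: {9, 10}.
  x = 10: f ≡ 0 at y ∈ ∅; g ≡ 0 at y ∈ ∅; common: ∅.
Collecting: common zeros = {(9, 9), (9, 10)}, so the count is 2.
Comparison with the Bézout bound: 2 ≤ 2 = deg(f)·deg(g), as expected for curves with no common component (the bound is attained).


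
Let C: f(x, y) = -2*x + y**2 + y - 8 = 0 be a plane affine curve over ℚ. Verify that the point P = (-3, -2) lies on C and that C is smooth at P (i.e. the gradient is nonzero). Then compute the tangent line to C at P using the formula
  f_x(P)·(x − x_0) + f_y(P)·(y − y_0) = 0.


Tangent line at P: -2*x - 3*y - 12 = 0.

Step 1: f(-3, -2) = 0, so P lies on C.
Step 2: partial derivatives
  f_x(x, y) = -2, f_y(x, y) = 2*y + 1.
  f_x(P) = -2, f_y(P) = -3 (gradient nonzero, so P is smooth).
Step 3: tangent line at P: -2·(x − -3) + -3·(y − -2) = 0.
Expanding: -2*x - 3*y - 12 = 0.


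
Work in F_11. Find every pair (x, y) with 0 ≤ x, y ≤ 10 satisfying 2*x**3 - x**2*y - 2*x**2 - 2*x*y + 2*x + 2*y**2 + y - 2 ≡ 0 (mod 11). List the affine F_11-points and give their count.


Affine F_11-points: {(1, 0), (1, 1), (5, 1), (5, 5), (7, 2), (7, 7)}; count = 6.

For each of the 121 pairs (x, y) ∈ F_11², evaluate f(x, y) mod 11. Record the zeros.
  x = 0: [0↦9, 1↦1, 2↦8, 3↦8, 4↦1, 5↦9, 6↦10, 7↦4, 8↦2, 9↦4, 10↦10]  zeros at y ∈ ∅
  x = 1: [0↦0, 1↦0, 2↦4, 3↦1, 4↦2, 5↦7, 6↦5, 7↦7, 8↦2, 9↦1, 10↦4]  zeros at y ∈ {0, 1}
  x = 2: [0↦10, 1↦5, 2↦4, 3↦7, 4↦3, 5↦3, 6↦7, 7↦4, 8↦5, 9↦10, 10↦8]  zeros at y ∈ ∅
  x = 3: [0↦7, 1↦6, 2↦9, 3↦5, 4↦5, 5↦9, 6↦6, 7↦7, 8↦1, 9↦10, 10↦1]  zeros at y ∈ ∅
  x = 4: [0↦3, 1↦4, 2↦9, 3↦7, 4↦9, 5↦4, 6↦3, 7↦6, 8↦2, 9↦2, 10↦6]  zeros at y ∈ ∅
  x = 5: [0↦10, 1↦0, 2↦5, 3↦3, 4↦5, 5↦0, 6↦10, 7↦2, 8↦9, 9↦9, 10↦2]  zeros at y ∈ {1, 5}
  x = 6: [0↦7, 1↦6, 2↦9, 3↦5, 4↦5, 5↦9, 6↦6, 7↦7, 8↦1, 9↦10, 10↦1]  zeros at y ∈ ∅
  x = 7: [0↦6, 1↦1, 2↦0, 3↦3, 4↦10, 5↦10, 6↦3, 7↦0, 8↦1, 9↦6, 10↦4]  zeros at y ∈ {2, 7}
  x = 8: [0↦8, 1↦8, 2↦1, 3↦9, 4↦10, 5↦4, 6↦2, 7↦4, 8↦10, 9↦9, 10↦1]  zeros at y ∈ ∅
  x = 9: [0↦3, 1↦6, 2↦2, 3↦2, 4↦6, 5↦3, 6↦4, 7↦9, 8↦7, 9↦9, 10↦4]  zeros at y ∈ ∅
  x = 10: [0↦3, 1↦7, 2↦4, 3↦5, 4↦10, 5↦8, 6↦10, 7↦5, 8↦4, 9↦7, 10↦3]  zeros at y ∈ ∅
Collecting zeros: affine points = {(1, 0), (1, 1), (5, 1), (5, 5), (7, 2), (7, 7)}.
Total count |C(F_11)_aff| = 6.


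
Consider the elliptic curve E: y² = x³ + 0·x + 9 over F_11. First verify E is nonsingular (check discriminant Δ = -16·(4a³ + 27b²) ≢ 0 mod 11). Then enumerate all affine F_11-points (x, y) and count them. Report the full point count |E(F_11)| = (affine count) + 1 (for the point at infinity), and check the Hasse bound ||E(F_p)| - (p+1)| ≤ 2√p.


Affine points = {(0, 3), (0, 8), (3, 5), (3, 6), (6, 4), (6, 7), (7, 0), (8, 2), (8, 9), (9, 1), (9, 10)}; affine count = 11; |E(F_11)| = 12.

Discriminant check: Δ ∝ 4a³ + 27b² = 4·0³ + 27·9² = 4·0 + 27·81 ≡ 9 (mod 11). Nonzero ⇒ E is nonsingular.
For each x ∈ F_11, compute rhs = x³ + 0·x + 9 mod 11, then count y ∈ F_11 with y² ≡ rhs.
  x = 0: rhs = 9, matching y values: 3, 8 (2 points).
  x = 1: rhs = 10, matching y values: none (0 points).
  x = 2: rhs = 6, matching y values: none (0 points).
  x = 3: rhs = 3, matching y values: 5, 6 (2 points).
  x = 4: rhs = 7, matching y values: none (0 points).
  x = 5: rhs = 2, matching y values: none (0 points).
  x = 6: rhs = 5, matching y values: 4, 7 (2 points).
  x = 7: rhs = 0, matching y values: 0 (1 points).
  x = 8: rhs = 4, matching y values: 2, 9 (2 points).
  x = 9: rhs = 1, matching y values: 1, 10 (2 points).
  x = 10: rhs = 8, matching y values: none (0 points).
Total affine count: 11.
Full point count |E(F_11)| = 11 + 1 = 12.
Hasse bound: |12 − (11+1)| = |0| = 0 ≤ 2√11 ≈ 6.6332 ✓.


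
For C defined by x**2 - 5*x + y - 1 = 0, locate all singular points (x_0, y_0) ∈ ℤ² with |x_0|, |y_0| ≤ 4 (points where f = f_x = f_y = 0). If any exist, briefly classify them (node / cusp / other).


No singular points in the scanned grid; C is smooth there.

Compute partial derivatives:
  f_x = 2*x - 5.
  f_y = 1.
f_y = 1 is a nonzero constant, so f_y never vanishes: no point (x, y) can satisfy f = f_x = f_y = 0. In particular no (x, y) ∈ {−4, ..., 4}² is singular; the curve is smooth.


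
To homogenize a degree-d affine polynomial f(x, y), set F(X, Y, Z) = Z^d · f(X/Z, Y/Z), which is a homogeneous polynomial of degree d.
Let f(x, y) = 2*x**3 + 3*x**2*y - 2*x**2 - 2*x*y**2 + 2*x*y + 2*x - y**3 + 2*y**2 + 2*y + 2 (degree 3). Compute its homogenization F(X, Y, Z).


F(X, Y, Z) = 2*X**3 + 3*X**2*Y - 2*X**2*Z - 2*X*Y**2 + 2*X*Y*Z + 2*X*Z**2 - Y**3 + 2*Y**2*Z + 2*Y*Z**2 + 2*Z**3

deg(f) = 3.
Substitute x = X/Z, y = Y/Z into f, then multiply by Z^3.
  monomial 2·x^3·y^0 ↦ 2·X^3·Y^0·Z^0.
  monomial 3·x^2·y^1 ↦ 3·X^2·Y^1·Z^0.
  monomial -2·x^2·y^0 ↦ -2·X^2·Y^0·Z^1.
  monomial -2·x^1·y^2 ↦ -2·X^1·Y^2·Z^0.
  monomial 2·x^1·y^1 ↦ 2·X^1·Y^1·Z^1.
  monomial 2·x^1·y^0 ↦ 2·X^1·Y^0·Z^2.
  monomial -1·x^0·y^3 ↦ -1·X^0·Y^3·Z^0.
  monomial 2·x^0·y^2 ↦ 2·X^0·Y^2·Z^1.
  monomial 2·x^0·y^1 ↦ 2·X^0·Y^1·Z^2.
  monomial 2·x^0·y^0 ↦ 2·X^0·Y^0·Z^3.
Collecting: F(X, Y, Z) = 2*X**3 + 3*X**2*Y - 2*X**2*Z - 2*X*Y**2 + 2*X*Y*Z + 2*X*Z**2 - Y**3 + 2*Y**2*Z + 2*Y*Z**2 + 2*Z**3.


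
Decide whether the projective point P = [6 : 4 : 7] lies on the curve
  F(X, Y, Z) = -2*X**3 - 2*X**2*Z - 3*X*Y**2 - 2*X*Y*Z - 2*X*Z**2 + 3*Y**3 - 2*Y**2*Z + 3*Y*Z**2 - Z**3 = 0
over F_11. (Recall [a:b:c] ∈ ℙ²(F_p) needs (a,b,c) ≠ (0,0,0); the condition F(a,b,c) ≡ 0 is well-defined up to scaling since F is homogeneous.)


F(6,4,7) ≡ 1 (mod 11); P is NOT on the curve.

Evaluate F(6, 4, 7) term-by-term (mod 11).
  -2*X**3 ↦ -2·216·1·1 = -432
  -2*X**2*Z ↦ -2·36·1·7 = -504
  -3*X*Y**2 ↦ -3·6·16·1 = -288
  -2*X*Y*Z ↦ -2·6·4·7 = -336
  -2*X*Z**2 ↦ -2·6·1·49 = -588
  3*Y**3 ↦ 3·1·64·1 = 192
  -2*Y**2*Z ↦ -2·1·16·7 = -224
  3*Y*Z**2 ↦ 3·1·4·49 = 588
  -Z**3 ↦ -1·1·1·343 = -343
Sum: F(6, 4, 7) = (-432) + (-504) + (-288) + (-336) + (-588) + (192) + (-224) + (588) + (-343) = -1935.
Reducing mod 11: -1935 ≡ 1 (mod 11).
Since F(a, b, c) ≡ 1 ≠ 0 (mod 11), P does NOT lie on the curve.


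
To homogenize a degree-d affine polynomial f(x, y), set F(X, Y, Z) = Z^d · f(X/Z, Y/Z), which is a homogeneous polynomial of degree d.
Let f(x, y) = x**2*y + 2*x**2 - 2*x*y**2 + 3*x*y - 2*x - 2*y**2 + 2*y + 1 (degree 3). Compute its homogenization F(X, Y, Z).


F(X, Y, Z) = X**2*Y + 2*X**2*Z - 2*X*Y**2 + 3*X*Y*Z - 2*X*Z**2 - 2*Y**2*Z + 2*Y*Z**2 + Z**3

deg(f) = 3.
Substitute x = X/Z, y = Y/Z into f, then multiply by Z^3.
  monomial 1·x^2·y^1 ↦ 1·X^2·Y^1·Z^0.
  monomial 2·x^2·y^0 ↦ 2·X^2·Y^0·Z^1.
  monomial -2·x^1·y^2 ↦ -2·X^1·Y^2·Z^0.
  monomial 3·x^1·y^1 ↦ 3·X^1·Y^1·Z^1.
  monomial -2·x^1·y^0 ↦ -2·X^1·Y^0·Z^2.
  monomial -2·x^0·y^2 ↦ -2·X^0·Y^2·Z^1.
  monomial 2·x^0·y^1 ↦ 2·X^0·Y^1·Z^2.
  monomial 1·x^0·y^0 ↦ 1·X^0·Y^0·Z^3.
Collecting: F(X, Y, Z) = X**2*Y + 2*X**2*Z - 2*X*Y**2 + 3*X*Y*Z - 2*X*Z**2 - 2*Y**2*Z + 2*Y*Z**2 + Z**3.


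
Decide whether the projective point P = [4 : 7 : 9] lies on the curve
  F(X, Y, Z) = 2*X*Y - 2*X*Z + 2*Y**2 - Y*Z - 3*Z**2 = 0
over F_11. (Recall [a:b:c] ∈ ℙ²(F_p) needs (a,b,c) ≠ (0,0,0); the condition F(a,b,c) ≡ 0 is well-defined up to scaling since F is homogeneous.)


F(4,7,9) ≡ 7 (mod 11); P is NOT on the curve.

Evaluate F(4, 7, 9) term-by-term (mod 11).
  2*X*Y ↦ 2·4·7·1 = 56
  -2*X*Z ↦ -2·4·1·9 = -72
  2*Y**2 ↦ 2·1·49·1 = 98
  -Y*Z ↦ -1·1·7·9 = -63
  -3*Z**2 ↦ -3·1·1·81 = -243
Sum: F(4, 7, 9) = (56) + (-72) + (98) + (-63) + (-243) = -224.
Reducing mod 11: -224 ≡ 7 (mod 11).
Since F(a, b, c) ≡ 7 ≠ 0 (mod 11), P does NOT lie on the curve.


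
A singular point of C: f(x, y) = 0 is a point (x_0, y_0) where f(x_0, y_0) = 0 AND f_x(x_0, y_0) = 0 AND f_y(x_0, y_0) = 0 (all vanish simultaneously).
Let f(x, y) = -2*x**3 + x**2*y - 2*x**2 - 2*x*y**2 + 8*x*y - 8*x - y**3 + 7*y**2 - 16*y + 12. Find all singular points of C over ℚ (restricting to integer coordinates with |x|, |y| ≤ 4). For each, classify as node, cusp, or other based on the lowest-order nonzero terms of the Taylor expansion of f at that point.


Singular points: {(0, 2)}; classification: cusp.

Compute partial derivatives:
  f_x = -6*x**2 + 2*x*y - 4*x - 2*y**2 + 8*y - 8.
  f_y = x**2 - 4*x*y + 8*x - 3*y**2 + 14*y - 16.
Scan x_0 ∈ {−4, ..., 4}. For each x_0, f_y(x_0, y) is a polynomial in y; find its integer roots y ∈ {−4, ..., 4}, then test f_x and f at those candidates.
  x = -4: f_y(-4, y) = -3*y**2 + 30*y - 32; no integer root y with |y| ≤ 4.
  x = -3: f_y(-3, y) = -3*y**2 + 26*y - 31; no integer root y with |y| ≤ 4.
  x = -2: f_y(-2, y) = -3*y**2 + 22*y - 28; no integer root y with |y| ≤ 4.
  x = -1: f_y(-1, y) = -3*y**2 + 18*y - 23; no integer root y with |y| ≤ 4.
  x = 0: f_y(0, y) = -3*y**2 + 14*y - 16; vanishes at y ∈ {2}. (0, 2): f_x = 0, f = 0 — SINGULAR.
  x = 1: f_y(1, y) = -3*y**2 + 10*y - 7; vanishes at y ∈ {1}. (1, 1): f_x = -10 ≠ 0.
  x = 2: f_y(2, y) = -3*y**2 + 6*y + 4; no integer root y with |y| ≤ 4.
  x = 3: f_y(3, y) = -3*y**2 + 2*y + 17; no integer root y with |y| ≤ 4.
  x = 4: f_y(4, y) = -3*y**2 - 2*y + 32; no integer root y with |y| ≤ 4.
Only singular point on the grid: (0, 2).
Classify: substitute x = 0 + u, y = 2 + v and expand: f = -2*u**3 + u**2*v - 2*u*v**2 - v**3 + v**2.
No constant or linear terms (consistent with a singular point). Quadratic part: v**2. Cubic part: -2*u**3 + u**2*v - 2*u*v**2 - v**3.
The quadratic part v**2 is a perfect square, so there is a single (double) tangent line v = 0, i.e. y = 2. Restricting the cubic part to that line (v = 0) leaves -2*u**3 ≠ 0, so f is not divisible by v and the branch is v² ≈ 2*u**3 to lowest order — this is a cusp.
Classification: cusp.


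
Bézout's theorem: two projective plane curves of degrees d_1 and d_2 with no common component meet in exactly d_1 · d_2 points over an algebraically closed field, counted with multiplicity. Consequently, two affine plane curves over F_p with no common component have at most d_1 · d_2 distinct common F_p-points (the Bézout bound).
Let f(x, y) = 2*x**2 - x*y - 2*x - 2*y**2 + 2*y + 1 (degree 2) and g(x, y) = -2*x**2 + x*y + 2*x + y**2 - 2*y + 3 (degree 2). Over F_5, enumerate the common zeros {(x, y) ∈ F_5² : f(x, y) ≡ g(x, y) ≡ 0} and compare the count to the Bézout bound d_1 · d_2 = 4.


Common zeros: {(1, 2)}; count = 1; Bézout bound = 4.

deg(f) = 2, deg(g) = 2, so Bézout bound = 4.
Scan x ∈ F_5. For each x, list the y ∈ F_5 with f(x, y) ≡ 0 and those with g(x, y) ≡ 0 (mod 5); the common zeros in that column are the intersection.
  x = 0: f ≡ 0 at y ∈ ∅; g ≡ 0 at y ∈ ∅; common: ∅.
  x = 1: f ≡ 0 at y ∈ {1, 2}; g ≡ 0 at y ∈ {2, 4}; common: {2}.
  x = 2: f ≡ 0 at y ∈ {0}; g ≡ 0 at y ∈ {1, 4}; common: ∅.
  x = 3: f ≡ 0 at y ∈ {1}; g ≡ 0 at y ∈ ∅; common: ∅.
  x = 4: f ≡ 0 at y ∈ {0, 4}; g ≡ 0 at y ∈ ∅; common: ∅.
Collecting: common zeros = {(1, 2)}, so the count is 1.
Comparison with the Bézout bound: 1 ≤ 4 = deg(f)·deg(g), as expected for curves with no common component (the affine F_5-count falls short of the bound because intersections may lie at infinity, over extension fields, or carry multiplicity).


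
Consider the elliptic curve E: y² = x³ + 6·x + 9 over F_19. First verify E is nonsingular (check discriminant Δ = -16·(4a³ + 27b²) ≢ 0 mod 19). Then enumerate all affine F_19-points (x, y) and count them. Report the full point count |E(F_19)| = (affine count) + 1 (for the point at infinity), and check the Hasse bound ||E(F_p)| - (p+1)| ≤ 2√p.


Affine points = {(0, 3), (0, 16), (1, 4), (1, 15), (3, 4), (3, 15), (10, 9), (10, 10), (11, 0), (12, 2), (12, 17), (13, 2), (13, 17), (14, 5), (14, 14), (15, 4), (15, 15)}; affine count = 17; |E(F_19)| = 18.

Discriminant check: Δ ∝ 4a³ + 27b² = 4·6³ + 27·9² = 4·216 + 27·81 ≡ 11 (mod 19). Nonzero ⇒ E is nonsingular.
For each x ∈ F_19, compute rhs = x³ + 6·x + 9 mod 19, then count y ∈ F_19 with y² ≡ rhs.
  x = 0: rhs = 9, matching y values: 3, 16 (2 points).
  x = 1: rhs = 16, matching y values: 4, 15 (2 points).
  x = 2: rhs = 10, matching y values: none (0 points).
  x = 3: rhs = 16, matching y values: 4, 15 (2 points).
  x = 4: rhs = 2, matching y values: none (0 points).
  x = 5: rhs = 12, matching y values: none (0 points).
  x = 6: rhs = 14, matching y values: none (0 points).
  x = 7: rhs = 14, matching y values: none (0 points).
  x = 8: rhs = 18, matching y values: none (0 points).
  x = 9: rhs = 13, matching y values: none (0 points).
  x = 10: rhs = 5, matching y values: 9, 10 (2 points).
  x = 11: rhs = 0, matching y values: 0 (1 points).
  x = 12: rhs = 4, matching y values: 2, 17 (2 points).
  x = 13: rhs = 4, matching y values: 2, 17 (2 points).
  x = 14: rhs = 6, matching y values: 5, 14 (2 points).
  x = 15: rhs = 16, matching y values: 4, 15 (2 points).
  x = 16: rhs = 2, matching y values: none (0 points).
  x = 17: rhs = 8, matching y values: none (0 points).
  x = 18: rhs = 2, matching y values: none (0 points).
Total affine count: 17.
Full point count |E(F_19)| = 17 + 1 = 18.
Hasse bound: |18 − (19+1)| = |-2| = 2 ≤ 2√19 ≈ 8.7178 ✓.


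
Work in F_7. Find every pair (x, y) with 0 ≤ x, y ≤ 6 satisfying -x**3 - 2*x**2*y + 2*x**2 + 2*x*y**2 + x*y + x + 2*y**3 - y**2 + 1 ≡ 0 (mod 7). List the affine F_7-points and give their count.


Affine F_7-points: {(1, 2), (1, 3), (1, 5), (3, 3), (6, 3)}; count = 5.

For each of the 49 pairs (x, y) ∈ F_7², evaluate f(x, y) mod 7. Record the zeros.
  x = 0: [0↦1, 1↦2, 2↦6, 3↦4, 4↦1, 5↦2, 6↦5]  zeros at y ∈ ∅
  x = 1: [0↦3, 1↦5, 2↦0, 3↦0, 4↦3, 5↦0, 6↦3]  zeros at y ∈ {2, 3, 5}
  x = 2: [0↦3, 1↦2, 2↦5, 3↦3, 4↦1, 5↦4, 6↦3]  zeros at y ∈ ∅
  x = 3: [0↦2, 1↦1, 2↦1, 3↦0, 4↦3, 5↦1, 6↦6]  zeros at y ∈ {3}
  x = 4: [0↦1, 1↦3, 2↦3, 3↦6, 4↦3, 5↦6, 6↦6]  zeros at y ∈ ∅
  x = 5: [0↦1, 1↦2, 2↦5, 3↦1, 4↦2, 5↦6, 6↦4]  zeros at y ∈ ∅
  x = 6: [0↦3, 1↦6, 2↦1, 3↦0, 4↦1, 5↦2, 6↦1]  zeros at y ∈ {3}
Collecting zeros: affine points = {(1, 2), (1, 3), (1, 5), (3, 3), (6, 3)}.
Total count |C(F_7)_aff| = 5.


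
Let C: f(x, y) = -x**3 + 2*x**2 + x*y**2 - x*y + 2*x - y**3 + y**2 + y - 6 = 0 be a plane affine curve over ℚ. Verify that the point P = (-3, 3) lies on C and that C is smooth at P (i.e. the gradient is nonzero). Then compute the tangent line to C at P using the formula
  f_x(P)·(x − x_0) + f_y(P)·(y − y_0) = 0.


Tangent line at P: -31*x - 35*y + 12 = 0.

Step 1: f(-3, 3) = 0, so P lies on C.
Step 2: partial derivatives
  f_x(x, y) = -3*x**2 + 4*x + y**2 - y + 2, f_y(x, y) = 2*x*y - x - 3*y**2 + 2*y + 1.
  f_x(P) = -31, f_y(P) = -35 (gradient nonzero, so P is smooth).
Step 3: tangent line at P: -31·(x − -3) + -35·(y − 3) = 0.
Expanding: -31*x - 35*y + 12 = 0.


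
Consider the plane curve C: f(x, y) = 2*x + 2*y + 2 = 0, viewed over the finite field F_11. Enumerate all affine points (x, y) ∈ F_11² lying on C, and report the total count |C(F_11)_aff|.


Affine F_11-points: {(0, 10), (1, 9), (2, 8), (3, 7), (4, 6), (5, 5), (6, 4), (7, 3), (8, 2), (9, 1), (10, 0)}; count = 11.

For each of the 121 pairs (x, y) ∈ F_11², evaluate f(x, y) mod 11. Record the zeros.
  x = 0: [0↦2, 1↦4, 2↦6, 3↦8, 4↦10, 5↦1, 6↦3, 7↦5, 8↦7, 9↦9, 10↦0]  zeros at y ∈ {10}
  x = 1: [0↦4, 1↦6, 2↦8, 3↦10, 4↦1, 5↦3, 6↦5, 7↦7, 8↦9, 9↦0, 10↦2]  zeros at y ∈ {9}
  x = 2: [0↦6, 1↦8, 2↦10, 3↦1, 4↦3, 5↦5, 6↦7, 7↦9, 8↦0, 9↦2, 10↦4]  zeros at y ∈ {8}
  x = 3: [0↦8, 1↦10, 2↦1, 3↦3, 4↦5, 5↦7, 6↦9, 7↦0, 8↦2, 9↦4, 10↦6]  zeros at y ∈ {7}
  x = 4: [0↦10, 1↦1, 2↦3, 3↦5, 4↦7, 5↦9, 6↦0, 7↦2, 8↦4, 9↦6, 10↦8]  zeros at y ∈ {6}
  x = 5: [0↦1, 1↦3, 2↦5, 3↦7, 4↦9, 5↦0, 6↦2, 7↦4, 8↦6, 9↦8, 10↦10]  zeros at y ∈ {5}
  x = 6: [0↦3, 1↦5, 2↦7, 3↦9, 4↦0, 5↦2, 6↦4, 7↦6, 8↦8, 9↦10, 10↦1]  zeros at y ∈ {4}
  x = 7: [0↦5, 1↦7, 2↦9, 3↦0, 4↦2, 5↦4, 6↦6, 7↦8, 8↦10, 9↦1, 10↦3]  zeros at y ∈ {3}
  x = 8: [0↦7, 1↦9, 2↦0, 3↦2, 4↦4, 5↦6, 6↦8, 7↦10, 8↦1, 9↦3, 10↦5]  zeros at y ∈ {2}
  x = 9: [0↦9, 1↦0, 2↦2, 3↦4, 4↦6, 5↦8, 6↦10, 7↦1, 8↦3, 9↦5, 10↦7]  zeros at y ∈ {1}
  x = 10: [0↦0, 1↦2, 2↦4, 3↦6, 4↦8, 5↦10, 6↦1, 7↦3, 8↦5, 9↦7, 10↦9]  zeros at y ∈ {0}
Collecting zeros: affine points = {(0, 10), (1, 9), (2, 8), (3, 7), (4, 6), (5, 5), (6, 4), (7, 3), (8, 2), (9, 1), (10, 0)}.
Total count |C(F_11)_aff| = 11.


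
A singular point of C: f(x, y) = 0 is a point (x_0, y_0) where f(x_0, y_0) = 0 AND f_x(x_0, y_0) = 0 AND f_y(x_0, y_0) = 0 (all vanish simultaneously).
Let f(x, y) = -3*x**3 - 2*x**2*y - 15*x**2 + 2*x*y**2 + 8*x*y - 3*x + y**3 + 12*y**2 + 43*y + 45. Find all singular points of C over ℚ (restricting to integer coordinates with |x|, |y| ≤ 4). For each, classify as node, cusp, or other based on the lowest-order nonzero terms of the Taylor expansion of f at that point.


Singular points: {(-1, -3)}; classification: cusp.

Compute partial derivatives:
  f_x = -9*x**2 - 4*x*y - 30*x + 2*y**2 + 8*y - 3.
  f_y = -2*x**2 + 4*x*y + 8*x + 3*y**2 + 24*y + 43.
Scan x_0 ∈ {−4, ..., 4}. For each x_0, f_y(x_0, y) is a polynomial in y; find its integer roots y ∈ {−4, ..., 4}, then test f_x and f at those candidates.
  x = -4: f_y(-4, y) = 3*y**2 + 8*y - 21; no integer root y with |y| ≤ 4.
  x = -3: f_y(-3, y) = 3*y**2 + 12*y + 1; no integer root y with |y| ≤ 4.
  x = -2: f_y(-2, y) = 3*y**2 + 16*y + 19; no integer root y with |y| ≤ 4.
  x = -1: f_y(-1, y) = 3*y**2 + 20*y + 33; vanishes at y ∈ {-3}. (-1, -3): f_x = 0, f = 0 — SINGULAR.
  x = 0: f_y(0, y) = 3*y**2 + 24*y + 43; no integer root y with |y| ≤ 4.
  x = 1: f_y(1, y) = 3*y**2 + 28*y + 49; no integer root y with |y| ≤ 4.
  x = 2: f_y(2, y) = 3*y**2 + 32*y + 51; no integer root y with |y| ≤ 4.
  x = 3: f_y(3, y) = 3*y**2 + 36*y + 49; no integer root y with |y| ≤ 4.
  x = 4: f_y(4, y) = 3*y**2 + 40*y + 43; no integer root y with |y| ≤ 4.
Only singular point on the grid: (-1, -3).
Classify: substitute x = -1 + u, y = -3 + v and expand: f = -3*u**3 - 2*u**2*v + 2*u*v**2 + v**3 + v**2.
No constant or linear terms (consistent with a singular point). Quadratic part: v**2. Cubic part: -3*u**3 - 2*u**2*v + 2*u*v**2 + v**3.
The quadratic part v**2 is a perfect square, so there is a single (double) tangent line v = 0, i.e. y = -3. Restricting the cubic part to that line (v = 0) leaves -3*u**3 ≠ 0, so f is not divisible by v and the branch is v² ≈ 3*u**3 to lowest order — this is a cusp.
Classification: cusp.


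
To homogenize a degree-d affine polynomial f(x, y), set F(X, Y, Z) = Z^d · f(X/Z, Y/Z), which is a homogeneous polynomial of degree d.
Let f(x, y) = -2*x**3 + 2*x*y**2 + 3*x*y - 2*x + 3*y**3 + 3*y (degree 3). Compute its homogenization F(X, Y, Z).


F(X, Y, Z) = -2*X**3 + 2*X*Y**2 + 3*X*Y*Z - 2*X*Z**2 + 3*Y**3 + 3*Y*Z**2

deg(f) = 3.
Substitute x = X/Z, y = Y/Z into f, then multiply by Z^3.
  monomial -2·x^3·y^0 ↦ -2·X^3·Y^0·Z^0.
  monomial 2·x^1·y^2 ↦ 2·X^1·Y^2·Z^0.
  monomial 3·x^1·y^1 ↦ 3·X^1·Y^1·Z^1.
  monomial -2·x^1·y^0 ↦ -2·X^1·Y^0·Z^2.
  monomial 3·x^0·y^3 ↦ 3·X^0·Y^3·Z^0.
  monomial 3·x^0·y^1 ↦ 3·X^0·Y^1·Z^2.
Collecting: F(X, Y, Z) = -2*X**3 + 2*X*Y**2 + 3*X*Y*Z - 2*X*Z**2 + 3*Y**3 + 3*Y*Z**2.


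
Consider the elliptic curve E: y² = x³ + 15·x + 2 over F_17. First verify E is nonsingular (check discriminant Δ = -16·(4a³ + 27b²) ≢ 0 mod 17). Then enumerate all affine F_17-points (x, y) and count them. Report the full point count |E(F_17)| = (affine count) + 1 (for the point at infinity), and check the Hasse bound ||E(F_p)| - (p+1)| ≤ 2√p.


Affine points = {(0, 6), (0, 11), (1, 1), (1, 16), (5, 7), (5, 10), (6, 6), (6, 11), (7, 5), (7, 12), (9, 4), (9, 13), (10, 8), (10, 9), (11, 6), (11, 11), (14, 7), (14, 10), (15, 7), (15, 10)}; affine count = 20; |E(F_17)| = 21.

Discriminant check: Δ ∝ 4a³ + 27b² = 4·15³ + 27·2² = 4·3375 + 27·4 ≡ 8 (mod 17). Nonzero ⇒ E is nonsingular.
For each x ∈ F_17, compute rhs = x³ + 15·x + 2 mod 17, then count y ∈ F_17 with y² ≡ rhs.
  x = 0: rhs = 2, matching y values: 6, 11 (2 points).
  x = 1: rhs = 1, matching y values: 1, 16 (2 points).
  x = 2: rhs = 6, matching y values: none (0 points).
  x = 3: rhs = 6, matching y values: none (0 points).
  x = 4: rhs = 7, matching y values: none (0 points).
  x = 5: rhs = 15, matching y values: 7, 10 (2 points).
  x = 6: rhs = 2, matching y values: 6, 11 (2 points).
  x = 7: rhs = 8, matching y values: 5, 12 (2 points).
  x = 8: rhs = 5, matching y values: none (0 points).
  x = 9: rhs = 16, matching y values: 4, 13 (2 points).
  x = 10: rhs = 13, matching y values: 8, 9 (2 points).
  x = 11: rhs = 2, matching y values: 6, 11 (2 points).
  x = 12: rhs = 6, matching y values: none (0 points).
  x = 13: rhs = 14, matching y values: none (0 points).
  x = 14: rhs = 15, matching y values: 7, 10 (2 points).
  x = 15: rhs = 15, matching y values: 7, 10 (2 points).
  x = 16: rhs = 3, matching y values: none (0 points).
Total affine count: 20.
Full point count |E(F_17)| = 20 + 1 = 21.
Hasse bound: |21 − (17+1)| = |3| = 3 ≤ 2√17 ≈ 8.2462 ✓.


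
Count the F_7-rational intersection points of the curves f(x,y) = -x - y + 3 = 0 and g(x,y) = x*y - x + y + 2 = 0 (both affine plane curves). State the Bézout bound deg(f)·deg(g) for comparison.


Common zeros: {(4, 6)}; count = 1; Bézout bound = 2.

deg(f) = 1, deg(g) = 2, so Bézout bound = 2.
Scan x ∈ F_7. For each x, list the y ∈ F_7 with f(x, y) ≡ 0 and those with g(x, y) ≡ 0 (mod 7); the common zeros in that column are the intersection.
  x = 0: f ≡ 0 at y ∈ {3}; g ≡ 0 at y ∈ {5}; common: ∅.
  x = 1: f ≡ 0 at y ∈ {2}; g ≡ 0 at y ∈ {3}; common: ∅.
  x = 2: f ≡ 0 at y ∈ {1}; g ≡ 0 at y ∈ {0}; common: ∅.
  x = 3: f ≡ 0 at y ∈ {0}; g ≡ 0 at y ∈ {2}; common: ∅.
  x = 4: f ≡ 0 at y ∈ {6}; g ≡ 0 at y ∈ {6}; common: {6}.
  x = 5: f ≡ 0 at y ∈ {5}; g ≡ 0 at y ∈ {4}; common: ∅.
  x = 6: f ≡ 0 at y ∈ {4}; g ≡ 0 at y ∈ ∅; common: ∅.
Collecting: common zeros = {(4, 6)}, so the count is 1.
Comparison with the Bézout bound: 1 ≤ 2 = deg(f)·deg(g), as expected for curves with no common component (the affine F_7-count falls short of the bound because intersections may lie at infinity, over extension fields, or carry multiplicity).


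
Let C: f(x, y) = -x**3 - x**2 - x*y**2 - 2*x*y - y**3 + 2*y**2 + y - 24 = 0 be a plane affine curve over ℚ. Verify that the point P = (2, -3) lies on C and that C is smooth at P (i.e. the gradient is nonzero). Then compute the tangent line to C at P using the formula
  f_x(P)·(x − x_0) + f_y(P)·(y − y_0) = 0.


Tangent line at P: -19*x - 30*y - 52 = 0.

Step 1: f(2, -3) = 0, so P lies on C.
Step 2: partial derivatives
  f_x(x, y) = -3*x**2 - 2*x - y**2 - 2*y, f_y(x, y) = -2*x*y - 2*x - 3*y**2 + 4*y + 1.
  f_x(P) = -19, f_y(P) = -30 (gradient nonzero, so P is smooth).
Step 3: tangent line at P: -19·(x − 2) + -30·(y − -3) = 0.
Expanding: -19*x - 30*y - 52 = 0.


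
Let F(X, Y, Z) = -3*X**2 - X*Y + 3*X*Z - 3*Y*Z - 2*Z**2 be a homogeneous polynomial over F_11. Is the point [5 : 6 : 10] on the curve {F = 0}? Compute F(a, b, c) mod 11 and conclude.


F(5,6,10) ≡ 6 (mod 11); P is NOT on the curve.

Evaluate F(5, 6, 10) term-by-term (mod 11).
  -3*X**2 ↦ -3·25·1·1 = -75
  -X*Y ↦ -1·5·6·1 = -30
  3*X*Z ↦ 3·5·1·10 = 150
  -3*Y*Z ↦ -3·1·6·10 = -180
  -2*Z**2 ↦ -2·1·1·100 = -200
Sum: F(5, 6, 10) = (-75) + (-30) + (150) + (-180) + (-200) = -335.
Reducing mod 11: -335 ≡ 6 (mod 11).
Since F(a, b, c) ≡ 6 ≠ 0 (mod 11), P does NOT lie on the curve.
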